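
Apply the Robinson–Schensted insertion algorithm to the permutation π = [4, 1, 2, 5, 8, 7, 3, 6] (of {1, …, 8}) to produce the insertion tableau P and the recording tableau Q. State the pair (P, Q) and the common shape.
P = [1, 2, 3, 6] / [4, 5, 7] / [8];  Q = [1, 3, 4, 5] / [2, 6, 8] / [7];  common shape = (4, 3, 1)

Row-insert the values π_1, π_2, … into P one at a time, bumping the leftmost entry strictly greater than the inserted value down to the next row. The recording tableau Q records, in position (i, j), the step at which that cell was added to P.
  Insert 4 (step 1): P = [4];  Q = [1]
  Insert 1 (step 2): P = [1] / [4];  Q = [1] / [2]
  Insert 2 (step 3): P = [1, 2] / [4];  Q = [1, 3] / [2]
  Insert 5 (step 4): P = [1, 2, 5] / [4];  Q = [1, 3, 4] / [2]
  Insert 8 (step 5): P = [1, 2, 5, 8] / [4];  Q = [1, 3, 4, 5] / [2]
  Insert 7 (step 6): P = [1, 2, 5, 7] / [4, 8];  Q = [1, 3, 4, 5] / [2, 6]
  Insert 3 (step 7): P = [1, 2, 3, 7] / [4, 5] / [8];  Q = [1, 3, 4, 5] / [2, 6] / [7]
  Insert 6 (step 8): P = [1, 2, 3, 6] / [4, 5, 7] / [8];  Q = [1, 3, 4, 5] / [2, 6, 8] / [7]
Final shape: (4, 3, 1).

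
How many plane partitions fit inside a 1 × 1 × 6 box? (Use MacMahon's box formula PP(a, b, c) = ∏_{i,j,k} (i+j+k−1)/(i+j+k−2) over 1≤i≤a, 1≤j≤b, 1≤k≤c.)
PP(1, 1, 6) = 7

Evaluate the triple product over i = 1..1, j = 1..1, k = 1..6. The factors are (2/1) · (3/2) · (4/3) · (5/4) · (6/5) · (7/6). The numerators and denominators telescope so the product is an integer; carrying out the multiplication exactly gives PP(1, 1, 6) = 7.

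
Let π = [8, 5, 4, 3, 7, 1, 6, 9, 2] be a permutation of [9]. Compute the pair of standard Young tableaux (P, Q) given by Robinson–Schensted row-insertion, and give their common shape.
P = [1, 2, 9] / [3, 6] / [4, 7] / [5] / [8];  Q = [1, 5, 8] / [2, 7] / [3, 9] / [4] / [6];  common shape = (3, 2, 2, 1, 1)

Row-insert the values π_1, π_2, … into P one at a time, bumping the leftmost entry strictly greater than the inserted value down to the next row. The recording tableau Q records, in position (i, j), the step at which that cell was added to P.
  Insert 8 (step 1): P = [8];  Q = [1]
  Insert 5 (step 2): P = [5] / [8];  Q = [1] / [2]
  Insert 4 (step 3): P = [4] / [5] / [8];  Q = [1] / [2] / [3]
  Insert 3 (step 4): P = [3] / [4] / [5] / [8];  Q = [1] / [2] / [3] / [4]
  Insert 7 (step 5): P = [3, 7] / [4] / [5] / [8];  Q = [1, 5] / [2] / [3] / [4]
  Insert 1 (step 6): P = [1, 7] / [3] / [4] / [5] / [8];  Q = [1, 5] / [2] / [3] / [4] / [6]
  Insert 6 (step 7): P = [1, 6] / [3, 7] / [4] / [5] / [8];  Q = [1, 5] / [2, 7] / [3] / [4] / [6]
  Insert 9 (step 8): P = [1, 6, 9] / [3, 7] / [4] / [5] / [8];  Q = [1, 5, 8] / [2, 7] / [3] / [4] / [6]
  Insert 2 (step 9): P = [1, 2, 9] / [3, 6] / [4, 7] / [5] / [8];  Q = [1, 5, 8] / [2, 7] / [3, 9] / [4] / [6]
Final shape: (3, 2, 2, 1, 1).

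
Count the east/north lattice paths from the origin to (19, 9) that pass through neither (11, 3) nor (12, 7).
Number of paths = 4065360

Inclusion–exclusion. Total paths: C(28, 19) = 6906900. Through P₁: C(14, 11)·C(14, 8) = 1093092. Through P₂: C(19, 12)·C(9, 7) = 1813968. Since P₁ is strictly southwest of P₂, a monotone path through both must visit P₁ then P₂; paths through both = C(14, 11)·C(5, 1)·C(9, 7) = 65520. Avoid both = 6906900 − 1093092 − 1813968 + 65520 = 4065360.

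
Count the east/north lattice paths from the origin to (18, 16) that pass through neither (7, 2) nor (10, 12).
Number of paths = 1728501780

Inclusion–exclusion. Total paths: C(34, 18) = 2203961430. Through P₁: C(9, 7)·C(25, 11) = 160466400. Through P₂: C(22, 10)·C(12, 8) = 320089770. Since P₁ is strictly southwest of P₂, a monotone path through both must visit P₁ then P₂; paths through both = C(9, 7)·C(13, 3)·C(12, 8) = 5096520. Avoid both = 2203961430 − 160466400 − 320089770 + 5096520 = 1728501780.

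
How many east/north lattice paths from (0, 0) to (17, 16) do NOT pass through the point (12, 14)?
Number of paths = 963991410

Total paths from (0, 0) to (17, 16): C(33, 17) = 1166803110. Paths through (12, 14): (paths (0, 0) → (12, 14)) × (paths (12, 14) → (17, 16)) = C(26, 12) · C(7, 5) = 9657700 · 21 = 202811700. Avoidance count = 1166803110 − 202811700 = 963991410.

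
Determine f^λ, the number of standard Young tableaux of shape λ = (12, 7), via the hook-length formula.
# SYT of shape (12, 7) = 23256

Hook-length formula: f^λ = n! / Π hook(c), product over all cells c of the Young diagram. For λ = (12, 7), n = 19 boxes. Hook lengths by row (left-to-right, top-to-bottom): [13, 12, 11, 10, 9, 8, 7, 5, 4, 3, 2, 1]; [7, 6, 5, 4, 3, 2, 1]. Product of hooks = 5230697472000. So f^λ = 19! / 5230697472000 = 121645100408832000 / 5230697472000 = 23256.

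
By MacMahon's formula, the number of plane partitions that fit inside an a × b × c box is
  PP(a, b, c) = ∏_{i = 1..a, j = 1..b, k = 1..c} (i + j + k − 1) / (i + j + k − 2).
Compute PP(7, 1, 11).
PP(7, 1, 11) = 31824

Evaluate the triple product over i = 1..7, j = 1..1, k = 1..11. The factors are (2/1) · (3/2) · (4/3) · (5/4) · (6/5) · (7/6) · (8/7) · (9/8) · … (77 factors total). The numerators and denominators telescope so the product is an integer; carrying out the multiplication exactly gives PP(7, 1, 11) = 31824.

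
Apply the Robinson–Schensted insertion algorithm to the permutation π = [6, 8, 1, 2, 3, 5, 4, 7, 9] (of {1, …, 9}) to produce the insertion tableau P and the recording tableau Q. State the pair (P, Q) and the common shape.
P = [1, 2, 3, 4, 7, 9] / [5, 8] / [6];  Q = [1, 2, 5, 6, 8, 9] / [3, 4] / [7];  common shape = (6, 2, 1)

Row-insert the values π_1, π_2, … into P one at a time, bumping the leftmost entry strictly greater than the inserted value down to the next row. The recording tableau Q records, in position (i, j), the step at which that cell was added to P.
  Insert 6 (step 1): P = [6];  Q = [1]
  Insert 8 (step 2): P = [6, 8];  Q = [1, 2]
  Insert 1 (step 3): P = [1, 8] / [6];  Q = [1, 2] / [3]
  Insert 2 (step 4): P = [1, 2] / [6, 8];  Q = [1, 2] / [3, 4]
  Insert 3 (step 5): P = [1, 2, 3] / [6, 8];  Q = [1, 2, 5] / [3, 4]
  Insert 5 (step 6): P = [1, 2, 3, 5] / [6, 8];  Q = [1, 2, 5, 6] / [3, 4]
  Insert 4 (step 7): P = [1, 2, 3, 4] / [5, 8] / [6];  Q = [1, 2, 5, 6] / [3, 4] / [7]
  Insert 7 (step 8): P = [1, 2, 3, 4, 7] / [5, 8] / [6];  Q = [1, 2, 5, 6, 8] / [3, 4] / [7]
  Insert 9 (step 9): P = [1, 2, 3, 4, 7, 9] / [5, 8] / [6];  Q = [1, 2, 5, 6, 8, 9] / [3, 4] / [7]
Final shape: (6, 2, 1).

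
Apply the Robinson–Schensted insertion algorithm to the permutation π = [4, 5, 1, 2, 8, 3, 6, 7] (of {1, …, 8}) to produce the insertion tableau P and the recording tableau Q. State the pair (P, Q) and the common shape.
P = [1, 2, 3, 6, 7] / [4, 5, 8];  Q = [1, 2, 5, 7, 8] / [3, 4, 6];  common shape = (5, 3)

Row-insert the values π_1, π_2, … into P one at a time, bumping the leftmost entry strictly greater than the inserted value down to the next row. The recording tableau Q records, in position (i, j), the step at which that cell was added to P.
  Insert 4 (step 1): P = [4];  Q = [1]
  Insert 5 (step 2): P = [4, 5];  Q = [1, 2]
  Insert 1 (step 3): P = [1, 5] / [4];  Q = [1, 2] / [3]
  Insert 2 (step 4): P = [1, 2] / [4, 5];  Q = [1, 2] / [3, 4]
  Insert 8 (step 5): P = [1, 2, 8] / [4, 5];  Q = [1, 2, 5] / [3, 4]
  Insert 3 (step 6): P = [1, 2, 3] / [4, 5, 8];  Q = [1, 2, 5] / [3, 4, 6]
  Insert 6 (step 7): P = [1, 2, 3, 6] / [4, 5, 8];  Q = [1, 2, 5, 7] / [3, 4, 6]
  Insert 7 (step 8): P = [1, 2, 3, 6, 7] / [4, 5, 8];  Q = [1, 2, 5, 7, 8] / [3, 4, 6]
Final shape: (5, 3).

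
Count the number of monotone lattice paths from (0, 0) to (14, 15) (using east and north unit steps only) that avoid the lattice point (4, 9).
Number of paths = 71833040

Total paths from (0, 0) to (14, 15): C(29, 14) = 77558760. Paths through (4, 9): (paths (0, 0) → (4, 9)) × (paths (4, 9) → (14, 15)) = C(13, 4) · C(16, 10) = 715 · 8008 = 5725720. Avoidance count = 77558760 − 5725720 = 71833040.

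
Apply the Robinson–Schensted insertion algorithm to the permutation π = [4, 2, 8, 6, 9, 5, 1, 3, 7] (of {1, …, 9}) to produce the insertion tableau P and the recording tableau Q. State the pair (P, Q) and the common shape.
P = [1, 3, 7] / [2, 5, 9] / [4, 6] / [8];  Q = [1, 3, 5] / [2, 4, 9] / [6, 8] / [7];  common shape = (3, 3, 2, 1)

Row-insert the values π_1, π_2, … into P one at a time, bumping the leftmost entry strictly greater than the inserted value down to the next row. The recording tableau Q records, in position (i, j), the step at which that cell was added to P.
  Insert 4 (step 1): P = [4];  Q = [1]
  Insert 2 (step 2): P = [2] / [4];  Q = [1] / [2]
  Insert 8 (step 3): P = [2, 8] / [4];  Q = [1, 3] / [2]
  Insert 6 (step 4): P = [2, 6] / [4, 8];  Q = [1, 3] / [2, 4]
  Insert 9 (step 5): P = [2, 6, 9] / [4, 8];  Q = [1, 3, 5] / [2, 4]
  Insert 5 (step 6): P = [2, 5, 9] / [4, 6] / [8];  Q = [1, 3, 5] / [2, 4] / [6]
  Insert 1 (step 7): P = [1, 5, 9] / [2, 6] / [4] / [8];  Q = [1, 3, 5] / [2, 4] / [6] / [7]
  Insert 3 (step 8): P = [1, 3, 9] / [2, 5] / [4, 6] / [8];  Q = [1, 3, 5] / [2, 4] / [6, 8] / [7]
  Insert 7 (step 9): P = [1, 3, 7] / [2, 5, 9] / [4, 6] / [8];  Q = [1, 3, 5] / [2, 4, 9] / [6, 8] / [7]
Final shape: (3, 3, 2, 1).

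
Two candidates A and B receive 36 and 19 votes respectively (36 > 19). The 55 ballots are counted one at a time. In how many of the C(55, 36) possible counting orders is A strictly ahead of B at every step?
Strict-lead orderings = 86723575044015

Total orderings of the 55 votes with 36 for A: C(55, 36) = 280576272201225. By the Bertrand ballot formula (Cycle Lemma / reflection principle), the number of orderings in which A is strictly ahead of B throughout is (p − q)/(p + q) · C(p + q, p) = (36 − 19)/(36 + 19) · 280576272201225 = 86723575044015.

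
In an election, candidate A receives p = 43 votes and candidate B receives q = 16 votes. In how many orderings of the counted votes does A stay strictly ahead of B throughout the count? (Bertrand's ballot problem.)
Strict-lead orderings = 50207556642705

Total orderings of the 59 votes with 43 for A: C(59, 43) = 109712808959985. By the Bertrand ballot formula (Cycle Lemma / reflection principle), the number of orderings in which A is strictly ahead of B throughout is (p − q)/(p + q) · C(p + q, p) = (43 − 16)/(43 + 16) · 109712808959985 = 50207556642705.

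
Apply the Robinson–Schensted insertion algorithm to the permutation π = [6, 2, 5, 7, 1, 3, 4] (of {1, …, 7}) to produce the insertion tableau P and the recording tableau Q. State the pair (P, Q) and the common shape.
P = [1, 3, 4] / [2, 5, 7] / [6];  Q = [1, 3, 4] / [2, 6, 7] / [5];  common shape = (3, 3, 1)

Row-insert the values π_1, π_2, … into P one at a time, bumping the leftmost entry strictly greater than the inserted value down to the next row. The recording tableau Q records, in position (i, j), the step at which that cell was added to P.
  Insert 6 (step 1): P = [6];  Q = [1]
  Insert 2 (step 2): P = [2] / [6];  Q = [1] / [2]
  Insert 5 (step 3): P = [2, 5] / [6];  Q = [1, 3] / [2]
  Insert 7 (step 4): P = [2, 5, 7] / [6];  Q = [1, 3, 4] / [2]
  Insert 1 (step 5): P = [1, 5, 7] / [2] / [6];  Q = [1, 3, 4] / [2] / [5]
  Insert 3 (step 6): P = [1, 3, 7] / [2, 5] / [6];  Q = [1, 3, 4] / [2, 6] / [5]
  Insert 4 (step 7): P = [1, 3, 4] / [2, 5, 7] / [6];  Q = [1, 3, 4] / [2, 6, 7] / [5]
Final shape: (3, 3, 1).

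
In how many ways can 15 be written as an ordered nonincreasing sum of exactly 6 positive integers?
p(15, 6 parts) = 26

Partitions of n into exactly k parts ↔ partitions of n − k into at most k parts (subtract 1 from each part). For n = 15, k = 6, the partitions are: 10+1+1+1+1+1, 9+2+1+1+1+1, 8+3+1+1+1+1, 8+2+2+1+1+1, 7+4+1+1+1+1, 7+3+2+1+1+1, 7+2+2+2+1+1, 6+5+1+1+1+1, 6+4+2+1+1+1, 6+3+3+1+1+1, 6+3+2+2+1+1, 6+2+2+2+2+1, 5+5+2+1+1+1, 5+4+3+1+1+1, 5+4+2+2+1+1, 5+3+3+2+1+1, 5+3+2+2+2+1, 5+2+2+2+2+2, 4+4+4+1+1+1, 4+4+3+2+1+1, 4+4+2+2+2+1, 4+3+3+3+1+1, 4+3+3+2+2+1, 4+3+2+2+2+2, 3+3+3+3+2+1, 3+3+3+2+2+2. Count = 26.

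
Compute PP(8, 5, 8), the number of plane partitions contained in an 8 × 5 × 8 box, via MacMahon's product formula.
PP(8, 5, 8) = 3940599631842016

Evaluate the triple product over i = 1..8, j = 1..5, k = 1..8. The factors are (2/1) · (3/2) · (4/3) · (5/4) · (6/5) · (7/6) · (8/7) · (9/8) · … (320 factors total). The numerators and denominators telescope so the product is an integer; carrying out the multiplication exactly gives PP(8, 5, 8) = 3940599631842016.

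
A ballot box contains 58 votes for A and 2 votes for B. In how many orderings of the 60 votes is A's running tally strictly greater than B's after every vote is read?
Strict-lead orderings = 1652

Total orderings of the 60 votes with 58 for A: C(60, 58) = 1770. By the Bertrand ballot formula (Cycle Lemma / reflection principle), the number of orderings in which A is strictly ahead of B throughout is (p − q)/(p + q) · C(p + q, p) = (58 − 2)/(58 + 2) · 1770 = 1652.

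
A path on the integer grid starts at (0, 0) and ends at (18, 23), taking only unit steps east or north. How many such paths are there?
Number of paths = 202112640600

A monotone lattice path from (0, 0) to (18, 23) consists of 18 east steps and 23 north steps in some order, so it is determined by which 18 of the 41 steps are east. The count is C(41, 18) = 202112640600.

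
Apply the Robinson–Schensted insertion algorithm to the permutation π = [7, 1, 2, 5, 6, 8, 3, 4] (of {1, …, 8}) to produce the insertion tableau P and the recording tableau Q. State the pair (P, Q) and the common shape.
P = [1, 2, 3, 4, 8] / [5, 6] / [7];  Q = [1, 3, 4, 5, 6] / [2, 8] / [7];  common shape = (5, 2, 1)

Row-insert the values π_1, π_2, … into P one at a time, bumping the leftmost entry strictly greater than the inserted value down to the next row. The recording tableau Q records, in position (i, j), the step at which that cell was added to P.
  Insert 7 (step 1): P = [7];  Q = [1]
  Insert 1 (step 2): P = [1] / [7];  Q = [1] / [2]
  Insert 2 (step 3): P = [1, 2] / [7];  Q = [1, 3] / [2]
  Insert 5 (step 4): P = [1, 2, 5] / [7];  Q = [1, 3, 4] / [2]
  Insert 6 (step 5): P = [1, 2, 5, 6] / [7];  Q = [1, 3, 4, 5] / [2]
  Insert 8 (step 6): P = [1, 2, 5, 6, 8] / [7];  Q = [1, 3, 4, 5, 6] / [2]
  Insert 3 (step 7): P = [1, 2, 3, 6, 8] / [5] / [7];  Q = [1, 3, 4, 5, 6] / [2] / [7]
  Insert 4 (step 8): P = [1, 2, 3, 4, 8] / [5, 6] / [7];  Q = [1, 3, 4, 5, 6] / [2, 8] / [7]
Final shape: (5, 2, 1).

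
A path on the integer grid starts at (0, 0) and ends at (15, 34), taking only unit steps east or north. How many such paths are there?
Number of paths = 1575580702584

A monotone lattice path from (0, 0) to (15, 34) consists of 15 east steps and 34 north steps in some order, so it is determined by which 15 of the 49 steps are east. The count is C(49, 15) = 1575580702584.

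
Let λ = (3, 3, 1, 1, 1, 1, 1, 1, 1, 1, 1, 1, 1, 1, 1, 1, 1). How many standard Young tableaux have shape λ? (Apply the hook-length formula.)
# SYT of shape (3, 3, 1, 1, 1, 1, 1, 1, 1, 1, 1, 1, 1, 1, 1, 1, 1) = 9520

Hook-length formula: f^λ = n! / Π hook(c), product over all cells c of the Young diagram. For λ = (3, 3, 1, 1, 1, 1, 1, 1, 1, 1, 1, 1, 1, 1, 1, 1, 1), n = 21 boxes. Hook lengths by row (left-to-right, top-to-bottom): [19, 3, 2]; [18, 2, 1]; [15]; [14]; [13]; [12]; [11]; [10]; [9]; [8]; [7]; [6]; [5]; [4]; [3]; [2]; [1]. Product of hooks = 5366695606272000. So f^λ = 21! / 5366695606272000 = 51090942171709440000 / 5366695606272000 = 9520.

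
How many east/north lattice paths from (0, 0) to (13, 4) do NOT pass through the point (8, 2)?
Number of paths = 1435

Total paths from (0, 0) to (13, 4): C(17, 13) = 2380. Paths through (8, 2): (paths (0, 0) → (8, 2)) × (paths (8, 2) → (13, 4)) = C(10, 8) · C(7, 5) = 45 · 21 = 945. Avoidance count = 2380 − 945 = 1435.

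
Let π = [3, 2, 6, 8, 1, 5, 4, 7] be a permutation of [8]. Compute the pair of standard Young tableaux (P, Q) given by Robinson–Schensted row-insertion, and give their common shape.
P = [1, 4, 7] / [2, 5, 8] / [3, 6];  Q = [1, 3, 4] / [2, 6, 8] / [5, 7];  common shape = (3, 3, 2)

Row-insert the values π_1, π_2, … into P one at a time, bumping the leftmost entry strictly greater than the inserted value down to the next row. The recording tableau Q records, in position (i, j), the step at which that cell was added to P.
  Insert 3 (step 1): P = [3];  Q = [1]
  Insert 2 (step 2): P = [2] / [3];  Q = [1] / [2]
  Insert 6 (step 3): P = [2, 6] / [3];  Q = [1, 3] / [2]
  Insert 8 (step 4): P = [2, 6, 8] / [3];  Q = [1, 3, 4] / [2]
  Insert 1 (step 5): P = [1, 6, 8] / [2] / [3];  Q = [1, 3, 4] / [2] / [5]
  Insert 5 (step 6): P = [1, 5, 8] / [2, 6] / [3];  Q = [1, 3, 4] / [2, 6] / [5]
  Insert 4 (step 7): P = [1, 4, 8] / [2, 5] / [3, 6];  Q = [1, 3, 4] / [2, 6] / [5, 7]
  Insert 7 (step 8): P = [1, 4, 7] / [2, 5, 8] / [3, 6];  Q = [1, 3, 4] / [2, 6, 8] / [5, 7]
Final shape: (3, 3, 2).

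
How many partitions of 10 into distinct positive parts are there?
q(10) = 10

List partitions of 10 into distinct parts: 10, 9+1, 8+2, 7+3, 7+2+1, 6+4, 6+3+1, 5+4+1, 5+3+2, 4+3+2+1. There are q(10) = 10. (Euler: this equals the number of odd-part partitions of 10.)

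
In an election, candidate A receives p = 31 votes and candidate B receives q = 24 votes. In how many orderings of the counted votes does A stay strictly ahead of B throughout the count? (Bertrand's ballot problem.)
Strict-lead orderings = 316729578421620

Total orderings of the 55 votes with 31 for A: C(55, 31) = 2488589544741300. By the Bertrand ballot formula (Cycle Lemma / reflection principle), the number of orderings in which A is strictly ahead of B throughout is (p − q)/(p + q) · C(p + q, p) = (31 − 24)/(31 + 24) · 2488589544741300 = 316729578421620.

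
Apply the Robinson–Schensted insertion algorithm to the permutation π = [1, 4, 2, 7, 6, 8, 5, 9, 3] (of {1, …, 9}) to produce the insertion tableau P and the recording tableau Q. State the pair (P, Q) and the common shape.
P = [1, 2, 3, 8, 9] / [4, 5] / [6] / [7];  Q = [1, 2, 4, 6, 8] / [3, 5] / [7] / [9];  common shape = (5, 2, 1, 1)

Row-insert the values π_1, π_2, … into P one at a time, bumping the leftmost entry strictly greater than the inserted value down to the next row. The recording tableau Q records, in position (i, j), the step at which that cell was added to P.
  Insert 1 (step 1): P = [1];  Q = [1]
  Insert 4 (step 2): P = [1, 4];  Q = [1, 2]
  Insert 2 (step 3): P = [1, 2] / [4];  Q = [1, 2] / [3]
  Insert 7 (step 4): P = [1, 2, 7] / [4];  Q = [1, 2, 4] / [3]
  Insert 6 (step 5): P = [1, 2, 6] / [4, 7];  Q = [1, 2, 4] / [3, 5]
  Insert 8 (step 6): P = [1, 2, 6, 8] / [4, 7];  Q = [1, 2, 4, 6] / [3, 5]
  Insert 5 (step 7): P = [1, 2, 5, 8] / [4, 6] / [7];  Q = [1, 2, 4, 6] / [3, 5] / [7]
  Insert 9 (step 8): P = [1, 2, 5, 8, 9] / [4, 6] / [7];  Q = [1, 2, 4, 6, 8] / [3, 5] / [7]
  Insert 3 (step 9): P = [1, 2, 3, 8, 9] / [4, 5] / [6] / [7];  Q = [1, 2, 4, 6, 8] / [3, 5] / [7] / [9]
Final shape: (5, 2, 1, 1).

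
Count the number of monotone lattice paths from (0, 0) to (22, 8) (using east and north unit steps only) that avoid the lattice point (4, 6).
Number of paths = 5813025

Total paths from (0, 0) to (22, 8): C(30, 22) = 5852925. Paths through (4, 6): (paths (0, 0) → (4, 6)) × (paths (4, 6) → (22, 8)) = C(10, 4) · C(20, 18) = 210 · 190 = 39900. Avoidance count = 5852925 − 39900 = 5813025.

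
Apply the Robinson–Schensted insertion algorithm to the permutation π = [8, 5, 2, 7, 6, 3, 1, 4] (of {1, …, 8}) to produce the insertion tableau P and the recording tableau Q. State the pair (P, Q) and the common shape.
P = [1, 3, 4] / [2, 6] / [5] / [7] / [8];  Q = [1, 4, 8] / [2, 5] / [3] / [6] / [7];  common shape = (3, 2, 1, 1, 1)

Row-insert the values π_1, π_2, … into P one at a time, bumping the leftmost entry strictly greater than the inserted value down to the next row. The recording tableau Q records, in position (i, j), the step at which that cell was added to P.
  Insert 8 (step 1): P = [8];  Q = [1]
  Insert 5 (step 2): P = [5] / [8];  Q = [1] / [2]
  Insert 2 (step 3): P = [2] / [5] / [8];  Q = [1] / [2] / [3]
  Insert 7 (step 4): P = [2, 7] / [5] / [8];  Q = [1, 4] / [2] / [3]
  Insert 6 (step 5): P = [2, 6] / [5, 7] / [8];  Q = [1, 4] / [2, 5] / [3]
  Insert 3 (step 6): P = [2, 3] / [5, 6] / [7] / [8];  Q = [1, 4] / [2, 5] / [3] / [6]
  Insert 1 (step 7): P = [1, 3] / [2, 6] / [5] / [7] / [8];  Q = [1, 4] / [2, 5] / [3] / [6] / [7]
  Insert 4 (step 8): P = [1, 3, 4] / [2, 6] / [5] / [7] / [8];  Q = [1, 4, 8] / [2, 5] / [3] / [6] / [7]
Final shape: (3, 2, 1, 1, 1).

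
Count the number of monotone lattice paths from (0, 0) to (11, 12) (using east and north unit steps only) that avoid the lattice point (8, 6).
Number of paths = 1099826

Total paths from (0, 0) to (11, 12): C(23, 11) = 1352078. Paths through (8, 6): (paths (0, 0) → (8, 6)) × (paths (8, 6) → (11, 12)) = C(14, 8) · C(9, 3) = 3003 · 84 = 252252. Avoidance count = 1352078 − 252252 = 1099826.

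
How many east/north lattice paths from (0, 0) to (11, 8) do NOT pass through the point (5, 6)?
Number of paths = 62646

Total paths from (0, 0) to (11, 8): C(19, 11) = 75582. Paths through (5, 6): (paths (0, 0) → (5, 6)) × (paths (5, 6) → (11, 8)) = C(11, 5) · C(8, 6) = 462 · 28 = 12936. Avoidance count = 75582 − 12936 = 62646.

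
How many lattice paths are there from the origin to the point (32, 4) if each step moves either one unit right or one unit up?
Number of paths = 58905

A monotone lattice path from (0, 0) to (32, 4) consists of 32 east steps and 4 north steps in some order, so it is determined by which 32 of the 36 steps are east. The count is C(36, 32) = 58905.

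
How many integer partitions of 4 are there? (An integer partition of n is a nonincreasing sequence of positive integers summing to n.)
p(4) = 5

List all partitions of 4: 4, 3+1, 2+2, 2+1+1, 1+1+1+1. Counting them gives p(4) = 5.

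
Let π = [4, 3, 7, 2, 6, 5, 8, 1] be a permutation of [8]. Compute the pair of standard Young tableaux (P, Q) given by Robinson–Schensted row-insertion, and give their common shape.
P = [1, 5, 8] / [2, 6] / [3, 7] / [4];  Q = [1, 3, 7] / [2, 5] / [4, 6] / [8];  common shape = (3, 2, 2, 1)

Row-insert the values π_1, π_2, … into P one at a time, bumping the leftmost entry strictly greater than the inserted value down to the next row. The recording tableau Q records, in position (i, j), the step at which that cell was added to P.
  Insert 4 (step 1): P = [4];  Q = [1]
  Insert 3 (step 2): P = [3] / [4];  Q = [1] / [2]
  Insert 7 (step 3): P = [3, 7] / [4];  Q = [1, 3] / [2]
  Insert 2 (step 4): P = [2, 7] / [3] / [4];  Q = [1, 3] / [2] / [4]
  Insert 6 (step 5): P = [2, 6] / [3, 7] / [4];  Q = [1, 3] / [2, 5] / [4]
  Insert 5 (step 6): P = [2, 5] / [3, 6] / [4, 7];  Q = [1, 3] / [2, 5] / [4, 6]
  Insert 8 (step 7): P = [2, 5, 8] / [3, 6] / [4, 7];  Q = [1, 3, 7] / [2, 5] / [4, 6]
  Insert 1 (step 8): P = [1, 5, 8] / [2, 6] / [3, 7] / [4];  Q = [1, 3, 7] / [2, 5] / [4, 6] / [8]
Final shape: (3, 2, 2, 1).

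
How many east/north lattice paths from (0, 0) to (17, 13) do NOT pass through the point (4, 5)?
Number of paths = 94120110

Total paths from (0, 0) to (17, 13): C(30, 17) = 119759850. Paths through (4, 5): (paths (0, 0) → (4, 5)) × (paths (4, 5) → (17, 13)) = C(9, 4) · C(21, 13) = 126 · 203490 = 25639740. Avoidance count = 119759850 − 25639740 = 94120110.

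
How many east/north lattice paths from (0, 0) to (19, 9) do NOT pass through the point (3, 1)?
Number of paths = 3965016

Total paths from (0, 0) to (19, 9): C(28, 19) = 6906900. Paths through (3, 1): (paths (0, 0) → (3, 1)) × (paths (3, 1) → (19, 9)) = C(4, 3) · C(24, 16) = 4 · 735471 = 2941884. Avoidance count = 6906900 − 2941884 = 3965016.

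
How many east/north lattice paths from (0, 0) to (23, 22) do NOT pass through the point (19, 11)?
Number of paths = 4042149099300

Total paths from (0, 0) to (23, 22): C(45, 23) = 4116715363800. Paths through (19, 11): (paths (0, 0) → (19, 11)) × (paths (19, 11) → (23, 22)) = C(30, 19) · C(15, 4) = 54627300 · 1365 = 74566264500. Avoidance count = 4116715363800 − 74566264500 = 4042149099300.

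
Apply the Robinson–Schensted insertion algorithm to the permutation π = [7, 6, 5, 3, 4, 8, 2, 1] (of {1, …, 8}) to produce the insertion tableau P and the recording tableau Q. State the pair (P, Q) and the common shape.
P = [1, 4, 8] / [2] / [3] / [5] / [6] / [7];  Q = [1, 5, 6] / [2] / [3] / [4] / [7] / [8];  common shape = (3, 1, 1, 1, 1, 1)

Row-insert the values π_1, π_2, … into P one at a time, bumping the leftmost entry strictly greater than the inserted value down to the next row. The recording tableau Q records, in position (i, j), the step at which that cell was added to P.
  Insert 7 (step 1): P = [7];  Q = [1]
  Insert 6 (step 2): P = [6] / [7];  Q = [1] / [2]
  Insert 5 (step 3): P = [5] / [6] / [7];  Q = [1] / [2] / [3]
  Insert 3 (step 4): P = [3] / [5] / [6] / [7];  Q = [1] / [2] / [3] / [4]
  Insert 4 (step 5): P = [3, 4] / [5] / [6] / [7];  Q = [1, 5] / [2] / [3] / [4]
  Insert 8 (step 6): P = [3, 4, 8] / [5] / [6] / [7];  Q = [1, 5, 6] / [2] / [3] / [4]
  Insert 2 (step 7): P = [2, 4, 8] / [3] / [5] / [6] / [7];  Q = [1, 5, 6] / [2] / [3] / [4] / [7]
  Insert 1 (step 8): P = [1, 4, 8] / [2] / [3] / [5] / [6] / [7];  Q = [1, 5, 6] / [2] / [3] / [4] / [7] / [8]
Final shape: (3, 1, 1, 1, 1, 1).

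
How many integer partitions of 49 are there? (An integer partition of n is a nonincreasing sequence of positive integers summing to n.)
p(49) = 173525

Compute p(n) via the recurrence p(n, m) = p(n, m−1) + p(n−m, m), where p(n, m) counts partitions of n with all parts ≤ m and p(n) = p(n, n). The base cases are p(0, m) = 1 and p(n, 0) = 0 for n > 0. Filling the table yields p(49) = 173525. (Euler's pentagonal recurrence is an alternative.)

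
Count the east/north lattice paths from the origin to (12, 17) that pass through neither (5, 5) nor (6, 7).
Number of paths = 31510479

Inclusion–exclusion. Total paths: C(29, 12) = 51895935. Through P₁: C(10, 5)·C(19, 7) = 12697776. Through P₂: C(13, 6)·C(16, 6) = 13741728. Since P₁ is strictly southwest of P₂, a monotone path through both must visit P₁ then P₂; paths through both = C(10, 5)·C(3, 1)·C(16, 6) = 6054048. Avoid both = 51895935 − 12697776 − 13741728 + 6054048 = 31510479.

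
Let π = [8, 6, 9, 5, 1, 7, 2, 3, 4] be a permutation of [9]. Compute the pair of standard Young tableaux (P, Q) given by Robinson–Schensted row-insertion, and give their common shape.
P = [1, 2, 3, 4] / [5, 7] / [6, 9] / [8];  Q = [1, 3, 8, 9] / [2, 6] / [4, 7] / [5];  common shape = (4, 2, 2, 1)

Row-insert the values π_1, π_2, … into P one at a time, bumping the leftmost entry strictly greater than the inserted value down to the next row. The recording tableau Q records, in position (i, j), the step at which that cell was added to P.
  Insert 8 (step 1): P = [8];  Q = [1]
  Insert 6 (step 2): P = [6] / [8];  Q = [1] / [2]
  Insert 9 (step 3): P = [6, 9] / [8];  Q = [1, 3] / [2]
  Insert 5 (step 4): P = [5, 9] / [6] / [8];  Q = [1, 3] / [2] / [4]
  Insert 1 (step 5): P = [1, 9] / [5] / [6] / [8];  Q = [1, 3] / [2] / [4] / [5]
  Insert 7 (step 6): P = [1, 7] / [5, 9] / [6] / [8];  Q = [1, 3] / [2, 6] / [4] / [5]
  Insert 2 (step 7): P = [1, 2] / [5, 7] / [6, 9] / [8];  Q = [1, 3] / [2, 6] / [4, 7] / [5]
  Insert 3 (step 8): P = [1, 2, 3] / [5, 7] / [6, 9] / [8];  Q = [1, 3, 8] / [2, 6] / [4, 7] / [5]
  Insert 4 (step 9): P = [1, 2, 3, 4] / [5, 7] / [6, 9] / [8];  Q = [1, 3, 8, 9] / [2, 6] / [4, 7] / [5]
Final shape: (4, 2, 2, 1).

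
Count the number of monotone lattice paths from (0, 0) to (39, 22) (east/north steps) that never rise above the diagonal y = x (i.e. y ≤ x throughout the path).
Number of paths = 9962435643667605

By the reflection principle (André's argument), the number of monotone paths to (39, 22) with n ≤ m that never go above y = x is C(61, 39) − C(61, 40) = 22138745874816900 − 12176310231149295 = 9962435643667605.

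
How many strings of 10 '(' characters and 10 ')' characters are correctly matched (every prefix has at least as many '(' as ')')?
C_10 = 16796

These balanced parentheses are counted by the Catalan number C_n = (1/(n + 1)) · C(2n, n). For n = 10: C_10 = (1/11) · C(20, 10) = 184756/11 = 16796.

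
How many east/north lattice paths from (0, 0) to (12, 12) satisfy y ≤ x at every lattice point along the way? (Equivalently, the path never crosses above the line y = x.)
Number of paths = 208012

By the reflection principle (André's argument), the number of monotone paths to (12, 12) with n ≤ m that never go above y = x is C(24, 12) − C(24, 13) = 2704156 − 2496144 = 208012.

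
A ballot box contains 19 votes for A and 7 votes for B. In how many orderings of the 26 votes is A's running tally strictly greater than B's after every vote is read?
Strict-lead orderings = 303600

Total orderings of the 26 votes with 19 for A: C(26, 19) = 657800. By the Bertrand ballot formula (Cycle Lemma / reflection principle), the number of orderings in which A is strictly ahead of B throughout is (p − q)/(p + q) · C(p + q, p) = (19 − 7)/(19 + 7) · 657800 = 303600.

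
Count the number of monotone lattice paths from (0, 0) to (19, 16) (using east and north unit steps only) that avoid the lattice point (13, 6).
Number of paths = 3842655894

Total paths from (0, 0) to (19, 16): C(35, 19) = 4059928950. Paths through (13, 6): (paths (0, 0) → (13, 6)) × (paths (13, 6) → (19, 16)) = C(19, 13) · C(16, 6) = 27132 · 8008 = 217273056. Avoidance count = 4059928950 − 217273056 = 3842655894.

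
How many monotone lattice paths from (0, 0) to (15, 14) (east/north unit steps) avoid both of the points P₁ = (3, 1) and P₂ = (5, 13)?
Number of paths = 56667316

Inclusion–exclusion. Total paths: C(29, 15) = 77558760. Through P₁: C(4, 3)·C(25, 12) = 20801200. Through P₂: C(18, 5)·C(11, 10) = 94248. Since P₁ is strictly southwest of P₂, a monotone path through both must visit P₁ then P₂; paths through both = C(4, 3)·C(14, 2)·C(11, 10) = 4004. Avoid both = 77558760 − 20801200 − 94248 + 4004 = 56667316.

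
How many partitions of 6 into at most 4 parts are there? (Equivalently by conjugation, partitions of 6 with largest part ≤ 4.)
p(6, parts ≤ 4) = 9

Partitions of 6 with all parts ≤ 4: 4+2, 4+1+1, 3+3, 3+2+1, 3+1+1+1, 2+2+2, 2+2+1+1, 2+1+1+1+1, 1+1+1+1+1+1. Count = 9.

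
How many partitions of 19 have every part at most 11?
p(19, parts ≤ 11) = 445

Use the recurrence p(n, m) = p(n, m−1) + p(n−m, m): either the largest part is < m (count p(n, m−1)) or the largest part is exactly m (remove one copy of m, count p(n−m, m)). With p(0, ·) = 1 this gives p(19, parts ≤ 11) = 445. (By conjugating Young diagrams, this also counts partitions of 19 into at most 11 parts.)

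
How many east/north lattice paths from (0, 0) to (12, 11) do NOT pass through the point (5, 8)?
Number of paths = 1197638

Total paths from (0, 0) to (12, 11): C(23, 12) = 1352078. Paths through (5, 8): (paths (0, 0) → (5, 8)) × (paths (5, 8) → (12, 11)) = C(13, 5) · C(10, 7) = 1287 · 120 = 154440. Avoidance count = 1352078 − 154440 = 1197638.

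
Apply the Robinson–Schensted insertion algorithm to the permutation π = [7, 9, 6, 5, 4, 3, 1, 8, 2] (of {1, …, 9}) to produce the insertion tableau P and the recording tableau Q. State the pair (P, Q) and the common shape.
P = [1, 2] / [3, 8] / [4, 9] / [5] / [6] / [7];  Q = [1, 2] / [3, 8] / [4, 9] / [5] / [6] / [7];  common shape = (2, 2, 2, 1, 1, 1)

Row-insert the values π_1, π_2, … into P one at a time, bumping the leftmost entry strictly greater than the inserted value down to the next row. The recording tableau Q records, in position (i, j), the step at which that cell was added to P.
  Insert 7 (step 1): P = [7];  Q = [1]
  Insert 9 (step 2): P = [7, 9];  Q = [1, 2]
  Insert 6 (step 3): P = [6, 9] / [7];  Q = [1, 2] / [3]
  Insert 5 (step 4): P = [5, 9] / [6] / [7];  Q = [1, 2] / [3] / [4]
  Insert 4 (step 5): P = [4, 9] / [5] / [6] / [7];  Q = [1, 2] / [3] / [4] / [5]
  Insert 3 (step 6): P = [3, 9] / [4] / [5] / [6] / [7];  Q = [1, 2] / [3] / [4] / [5] / [6]
  Insert 1 (step 7): P = [1, 9] / [3] / [4] / [5] / [6] / [7];  Q = [1, 2] / [3] / [4] / [5] / [6] / [7]
  Insert 8 (step 8): P = [1, 8] / [3, 9] / [4] / [5] / [6] / [7];  Q = [1, 2] / [3, 8] / [4] / [5] / [6] / [7]
  Insert 2 (step 9): P = [1, 2] / [3, 8] / [4, 9] / [5] / [6] / [7];  Q = [1, 2] / [3, 8] / [4, 9] / [5] / [6] / [7]
Final shape: (2, 2, 2, 1, 1, 1).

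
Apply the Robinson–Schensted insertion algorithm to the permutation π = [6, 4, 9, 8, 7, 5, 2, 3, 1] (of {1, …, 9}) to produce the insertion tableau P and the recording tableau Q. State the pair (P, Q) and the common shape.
P = [1, 3] / [2, 5] / [4, 7] / [6] / [8] / [9];  Q = [1, 3] / [2, 4] / [5, 8] / [6] / [7] / [9];  common shape = (2, 2, 2, 1, 1, 1)

Row-insert the values π_1, π_2, … into P one at a time, bumping the leftmost entry strictly greater than the inserted value down to the next row. The recording tableau Q records, in position (i, j), the step at which that cell was added to P.
  Insert 6 (step 1): P = [6];  Q = [1]
  Insert 4 (step 2): P = [4] / [6];  Q = [1] / [2]
  Insert 9 (step 3): P = [4, 9] / [6];  Q = [1, 3] / [2]
  Insert 8 (step 4): P = [4, 8] / [6, 9];  Q = [1, 3] / [2, 4]
  Insert 7 (step 5): P = [4, 7] / [6, 8] / [9];  Q = [1, 3] / [2, 4] / [5]
  Insert 5 (step 6): P = [4, 5] / [6, 7] / [8] / [9];  Q = [1, 3] / [2, 4] / [5] / [6]
  Insert 2 (step 7): P = [2, 5] / [4, 7] / [6] / [8] / [9];  Q = [1, 3] / [2, 4] / [5] / [6] / [7]
  Insert 3 (step 8): P = [2, 3] / [4, 5] / [6, 7] / [8] / [9];  Q = [1, 3] / [2, 4] / [5, 8] / [6] / [7]
  Insert 1 (step 9): P = [1, 3] / [2, 5] / [4, 7] / [6] / [8] / [9];  Q = [1, 3] / [2, 4] / [5, 8] / [6] / [7] / [9]
Final shape: (2, 2, 2, 1, 1, 1).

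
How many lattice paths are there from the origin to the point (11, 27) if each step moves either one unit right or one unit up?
Number of paths = 1203322288

A monotone lattice path from (0, 0) to (11, 27) consists of 11 east steps and 27 north steps in some order, so it is determined by which 11 of the 38 steps are east. The count is C(38, 11) = 1203322288.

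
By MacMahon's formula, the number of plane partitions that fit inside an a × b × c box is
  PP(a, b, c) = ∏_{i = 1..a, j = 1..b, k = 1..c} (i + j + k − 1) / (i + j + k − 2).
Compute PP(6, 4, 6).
PP(6, 4, 6) = 1447482465

Evaluate the triple product over i = 1..6, j = 1..4, k = 1..6. The factors are (2/1) · (3/2) · (4/3) · (5/4) · (6/5) · (7/6) · (3/2) · (4/3) · … (144 factors total). The numerators and denominators telescope so the product is an integer; carrying out the multiplication exactly gives PP(6, 4, 6) = 1447482465.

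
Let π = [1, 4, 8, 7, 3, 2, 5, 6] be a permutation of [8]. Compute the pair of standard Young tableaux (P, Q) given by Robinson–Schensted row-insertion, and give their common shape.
P = [1, 2, 5, 6] / [3, 7] / [4] / [8];  Q = [1, 2, 3, 8] / [4, 7] / [5] / [6];  common shape = (4, 2, 1, 1)

Row-insert the values π_1, π_2, … into P one at a time, bumping the leftmost entry strictly greater than the inserted value down to the next row. The recording tableau Q records, in position (i, j), the step at which that cell was added to P.
  Insert 1 (step 1): P = [1];  Q = [1]
  Insert 4 (step 2): P = [1, 4];  Q = [1, 2]
  Insert 8 (step 3): P = [1, 4, 8];  Q = [1, 2, 3]
  Insert 7 (step 4): P = [1, 4, 7] / [8];  Q = [1, 2, 3] / [4]
  Insert 3 (step 5): P = [1, 3, 7] / [4] / [8];  Q = [1, 2, 3] / [4] / [5]
  Insert 2 (step 6): P = [1, 2, 7] / [3] / [4] / [8];  Q = [1, 2, 3] / [4] / [5] / [6]
  Insert 5 (step 7): P = [1, 2, 5] / [3, 7] / [4] / [8];  Q = [1, 2, 3] / [4, 7] / [5] / [6]
  Insert 6 (step 8): P = [1, 2, 5, 6] / [3, 7] / [4] / [8];  Q = [1, 2, 3, 8] / [4, 7] / [5] / [6]
Final shape: (4, 2, 1, 1).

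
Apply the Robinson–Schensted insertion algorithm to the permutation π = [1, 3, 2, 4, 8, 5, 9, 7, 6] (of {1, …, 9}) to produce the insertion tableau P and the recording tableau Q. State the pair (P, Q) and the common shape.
P = [1, 2, 4, 5, 6] / [3, 7, 9] / [8];  Q = [1, 2, 4, 5, 7] / [3, 6, 8] / [9];  common shape = (5, 3, 1)

Row-insert the values π_1, π_2, … into P one at a time, bumping the leftmost entry strictly greater than the inserted value down to the next row. The recording tableau Q records, in position (i, j), the step at which that cell was added to P.
  Insert 1 (step 1): P = [1];  Q = [1]
  Insert 3 (step 2): P = [1, 3];  Q = [1, 2]
  Insert 2 (step 3): P = [1, 2] / [3];  Q = [1, 2] / [3]
  Insert 4 (step 4): P = [1, 2, 4] / [3];  Q = [1, 2, 4] / [3]
  Insert 8 (step 5): P = [1, 2, 4, 8] / [3];  Q = [1, 2, 4, 5] / [3]
  Insert 5 (step 6): P = [1, 2, 4, 5] / [3, 8];  Q = [1, 2, 4, 5] / [3, 6]
  Insert 9 (step 7): P = [1, 2, 4, 5, 9] / [3, 8];  Q = [1, 2, 4, 5, 7] / [3, 6]
  Insert 7 (step 8): P = [1, 2, 4, 5, 7] / [3, 8, 9];  Q = [1, 2, 4, 5, 7] / [3, 6, 8]
  Insert 6 (step 9): P = [1, 2, 4, 5, 6] / [3, 7, 9] / [8];  Q = [1, 2, 4, 5, 7] / [3, 6, 8] / [9]
Final shape: (5, 3, 1).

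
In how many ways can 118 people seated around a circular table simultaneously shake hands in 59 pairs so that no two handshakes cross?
C_59 = 405944995127576985730643443367112

These noncrossing handshakes are counted by the Catalan number C_n = (1/(n + 1)) · C(2n, n). For n = 59: C_59 = (1/60) · C(118, 59) = 24356699707654619143838606602026720/60 = 405944995127576985730643443367112.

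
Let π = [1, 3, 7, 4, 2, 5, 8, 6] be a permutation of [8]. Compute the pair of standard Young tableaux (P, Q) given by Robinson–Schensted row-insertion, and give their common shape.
P = [1, 2, 4, 5, 6] / [3, 8] / [7];  Q = [1, 2, 3, 6, 7] / [4, 8] / [5];  common shape = (5, 2, 1)

Row-insert the values π_1, π_2, … into P one at a time, bumping the leftmost entry strictly greater than the inserted value down to the next row. The recording tableau Q records, in position (i, j), the step at which that cell was added to P.
  Insert 1 (step 1): P = [1];  Q = [1]
  Insert 3 (step 2): P = [1, 3];  Q = [1, 2]
  Insert 7 (step 3): P = [1, 3, 7];  Q = [1, 2, 3]
  Insert 4 (step 4): P = [1, 3, 4] / [7];  Q = [1, 2, 3] / [4]
  Insert 2 (step 5): P = [1, 2, 4] / [3] / [7];  Q = [1, 2, 3] / [4] / [5]
  Insert 5 (step 6): P = [1, 2, 4, 5] / [3] / [7];  Q = [1, 2, 3, 6] / [4] / [5]
  Insert 8 (step 7): P = [1, 2, 4, 5, 8] / [3] / [7];  Q = [1, 2, 3, 6, 7] / [4] / [5]
  Insert 6 (step 8): P = [1, 2, 4, 5, 6] / [3, 8] / [7];  Q = [1, 2, 3, 6, 7] / [4, 8] / [5]
Final shape: (5, 2, 1).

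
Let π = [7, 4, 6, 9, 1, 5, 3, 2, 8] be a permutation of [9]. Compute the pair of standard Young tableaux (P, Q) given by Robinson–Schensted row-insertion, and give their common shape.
P = [1, 2, 8] / [3, 5, 9] / [4] / [6] / [7];  Q = [1, 3, 4] / [2, 6, 9] / [5] / [7] / [8];  common shape = (3, 3, 1, 1, 1)

Row-insert the values π_1, π_2, … into P one at a time, bumping the leftmost entry strictly greater than the inserted value down to the next row. The recording tableau Q records, in position (i, j), the step at which that cell was added to P.
  Insert 7 (step 1): P = [7];  Q = [1]
  Insert 4 (step 2): P = [4] / [7];  Q = [1] / [2]
  Insert 6 (step 3): P = [4, 6] / [7];  Q = [1, 3] / [2]
  Insert 9 (step 4): P = [4, 6, 9] / [7];  Q = [1, 3, 4] / [2]
  Insert 1 (step 5): P = [1, 6, 9] / [4] / [7];  Q = [1, 3, 4] / [2] / [5]
  Insert 5 (step 6): P = [1, 5, 9] / [4, 6] / [7];  Q = [1, 3, 4] / [2, 6] / [5]
  Insert 3 (step 7): P = [1, 3, 9] / [4, 5] / [6] / [7];  Q = [1, 3, 4] / [2, 6] / [5] / [7]
  Insert 2 (step 8): P = [1, 2, 9] / [3, 5] / [4] / [6] / [7];  Q = [1, 3, 4] / [2, 6] / [5] / [7] / [8]
  Insert 8 (step 9): P = [1, 2, 8] / [3, 5, 9] / [4] / [6] / [7];  Q = [1, 3, 4] / [2, 6, 9] / [5] / [7] / [8]
Final shape: (3, 3, 1, 1, 1).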